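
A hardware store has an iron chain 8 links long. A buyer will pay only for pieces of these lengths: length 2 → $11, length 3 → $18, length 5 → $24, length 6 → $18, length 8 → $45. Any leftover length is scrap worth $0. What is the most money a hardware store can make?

Build r[k] bottom-up: r[k] = max over allowed piece i of (p[i] + r[k−i]).
r[1] = 0
r[2] = 11
r[3] = max(11+0, 18+0) = 18
r[4] = max(11+11, 18+0) = 22
r[5] = max(11+18, 18+11, 24+0) = 29
r[6] = max(11+22, 18+18, 24+0, 18+0) = 36
r[7] = max(11+29, 18+22, 24+11, 18+0) = 40
r[8] = max(11+36, 18+29, 24+18, 18+11, 45+0) = 47
One optimal cutting: 3 + 3 + 2 → $47.

47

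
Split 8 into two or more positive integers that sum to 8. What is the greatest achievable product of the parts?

Let prod[k] be the best product for length k (with at least one cut). For each first piece i, the rest contributes max(k−i, prod[k−i]).
prod[2] = 1×max(1,0) = 1×1 = 1
prod[3] = max(1×2, 2×1) = 2
prod[4] = max(1×3, 2×2, 3×1) = 4
prod[5] = max(1×4, 2×3, 3×2, 4×1) = 6
prod[6] = max(1×6, 2×4, 3×3, 4×2, 5×1) = 9
prod[7] = max(1×9, 2×6, 3×4, 4×3, 5×2, 6×1) = 12
prod[8] = max(1×12, 2×9, 3×6, …, 6×2, 7×1) = 18
One optimal split: 3 + 3 + 2; product 3×3×2 = 18.

18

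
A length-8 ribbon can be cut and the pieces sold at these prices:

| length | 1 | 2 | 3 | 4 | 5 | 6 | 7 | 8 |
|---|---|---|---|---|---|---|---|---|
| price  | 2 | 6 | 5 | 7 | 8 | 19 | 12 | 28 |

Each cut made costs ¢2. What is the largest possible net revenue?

Build r[k] bottom-up: r[k] = max over allowed piece i of (p[i] + r[k−i]) − 2 per cut.
r[1] = 2
r[2] = max(2+2-2, 6+0) = 6
r[3] = max(2+6-2, 6+2-2, 5+0) = 6
r[4] = max(2+6-2, 6+6-2, 5+2-2, 7+0) = 10
r[5] = max(2+10-2, 6+6-2, 5+6-2, 7+2-2, 8+0) = 10
r[6] = max(2+10-2, 6+10-2, 5+6-2, 7+6-2, 8+2-2, 19+0) = 19
r[7] = max(2+19-2, 6+10-2, 5+10-2, …, 19+2-2, 12+0) = 19
r[8] = max(2+19-2, 6+19-2, 5+10-2, …, 12+2-2, 28+0) = 28
Best is to make no cuts and sell whole for ¢28.

28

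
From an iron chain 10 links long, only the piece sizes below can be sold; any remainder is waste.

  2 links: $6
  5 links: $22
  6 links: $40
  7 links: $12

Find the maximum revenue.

Let r[k] be the best obtainable value from length k. For each k, try every first piece i and keep the best of price[i] + r[k−i].
r[1] = 0
r[2] = 6
r[3] = 6
r[4] = 12  (first piece 2, then r[2]=6)
r[5] = max(6+6, 22+0) = 22
r[6] = max(6+12, 22+0, 40+0) = 40
r[7] = max(6+22, 22+6, 40+0, 12+0) = 40
r[8] = max(6+40, 22+6, 40+6, 12+0) = 46
r[9] = max(6+40, 22+12, 40+6, 12+6) = 46
r[10] = max(6+46, 22+22, 40+12, 12+6) = 52
One optimal cutting: 6 + 2 + 2 → $52.

52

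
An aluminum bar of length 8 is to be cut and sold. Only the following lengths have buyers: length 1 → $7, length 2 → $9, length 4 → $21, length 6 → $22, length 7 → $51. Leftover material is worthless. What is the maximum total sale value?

58

Let f[k] be the best obtainable value from length k. For each k, try every first piece i and keep the best of price[i] + f[k−i].
f[1] = 7
f[2] = 14  (first piece 1, then f[1]=7)
f[3] = 21  (first piece 1, then f[2]=14)
f[4] = 28  (first piece 1, then f[3]=21)
f[5] = 35  (first piece 1, then f[4]=28)
f[6] = 42  (first piece 1, then f[5]=35)
f[7] = 51
f[8] = 58  (first piece 1, then f[7]=51)
One optimal cutting: 7 + 1 → $58.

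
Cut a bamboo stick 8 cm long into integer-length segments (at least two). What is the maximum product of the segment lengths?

18

Define f[k] = max over 1≤i<k of i · max(k−i, f[k−i]); the inner max lets the remainder stay uncut if that's better.
f[2] = 1×max(1,0) = 1×1 = 1
f[3] = 1×max(2,1) = 1×2 = 2
f[4] = 2×max(2,1) = 2×2 = 4
f[5] = 2×max(3,2) = 2×3 = 6
f[6] = 3×max(3,2) = 3×3 = 9
f[7] = 2×max(5,6) = 2×6 = 12
f[8] = 2×max(6,9) = 2×9 = 18
One optimal split: 3 + 3 + 2; product 3×3×2 = 18.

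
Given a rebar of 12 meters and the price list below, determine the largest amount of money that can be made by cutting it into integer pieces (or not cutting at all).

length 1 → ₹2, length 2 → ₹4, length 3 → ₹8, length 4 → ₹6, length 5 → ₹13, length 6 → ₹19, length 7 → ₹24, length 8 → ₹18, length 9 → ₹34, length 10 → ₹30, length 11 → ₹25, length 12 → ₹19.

42

Consider every possible first cut. r[k] is the best of p[i]+r[k−i] over all sellable i≤k.
r[1] = 2
r[2] = 4  (first piece 1, then r[1]=2)
r[3] = 8
r[4] = 10  (first piece 1, then r[3]=8)
r[5] = 13
r[6] = 19
r[7] = 24
r[8] = 26  (first piece 1, then r[7]=24)
r[9] = 34
r[10] = 36  (first piece 1, then r[9]=34)
r[11] = 38  (first piece 1, then r[10]=36)
r[12] = 42  (first piece 3, then r[9]=34)
One optimal cutting: 9 + 3 → ₹34 + ₹8 = ₹42.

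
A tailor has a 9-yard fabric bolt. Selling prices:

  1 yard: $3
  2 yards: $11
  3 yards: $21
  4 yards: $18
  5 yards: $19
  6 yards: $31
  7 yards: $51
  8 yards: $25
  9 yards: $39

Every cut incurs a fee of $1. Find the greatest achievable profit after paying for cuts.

61

Let v[k] be the best obtainable value from length k. For each k, try every first piece i and keep the best of price[i] + v[k−i] minus the 1 cut fee when i<k.
v[1] = 3
v[2] = max(3+3-1, 11+0) = 11
v[3] = max(3+11-1, 11+3-1, 21+0) = 21
v[4] = max(3+21-1, 11+11-1, 21+3-1, 18+0) = 23
v[5] = max(3+23-1, 11+21-1, 21+11-1, 18+3-1, 19+0) = 31
v[6] = max(3+31-1, 11+23-1, 21+21-1, 18+11-1, 19+3-1, 31+0) = 41
v[7] = max(3+41-1, 11+31-1, 21+23-1, …, 31+3-1, 51+0) = 51
v[8] = max(3+51-1, 11+41-1, 21+31-1, …, 51+3-1, 25+0) = 53
v[9] = max(3+53-1, 11+51-1, 21+41-1, …, 25+3-1, 39+0) = 61
One optimal plan: pieces 7 + 2 (1 cut) → $62 − $1 = $61.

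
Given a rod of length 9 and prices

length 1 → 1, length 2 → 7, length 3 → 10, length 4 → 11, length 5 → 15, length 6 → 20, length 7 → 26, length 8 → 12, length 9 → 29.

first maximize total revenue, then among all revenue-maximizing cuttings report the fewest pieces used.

2

Consider every possible first cut. r[k] is the best of p[i]+r[k−i] over all sellable i≤k.
r[1] = 1
r[2] = max(1+1, 7+0) = 7
r[3] = max(1+7, 7+1, 10+0) = 10
r[4] = max(1+10, 7+7, 10+1, 11+0) = 14
r[5] = max(1+14, 7+10, 10+7, 11+1, 15+0) = 17
r[6] = max(1+17, 7+14, 10+10, 11+7, 15+1, 20+0) = 21
r[7] = max(1+21, 7+17, 10+14, …, 20+1, 26+0) = 26
r[8] = max(1+26, 7+21, 10+17, …, 26+1, 12+0) = 28
r[9] = max(1+28, 7+26, 10+21, …, 12+1, 29+0) = 33
Maximum revenue is 33.
Now minimize piece count subject to staying optimal: for each k, pieces[k] = 1 + min over i with p[i]+r[k−i]=r[k] of pieces[k−i].
pieces[6] = 3
pieces[7] = 1
pieces[8] = 4
pieces[9] = 2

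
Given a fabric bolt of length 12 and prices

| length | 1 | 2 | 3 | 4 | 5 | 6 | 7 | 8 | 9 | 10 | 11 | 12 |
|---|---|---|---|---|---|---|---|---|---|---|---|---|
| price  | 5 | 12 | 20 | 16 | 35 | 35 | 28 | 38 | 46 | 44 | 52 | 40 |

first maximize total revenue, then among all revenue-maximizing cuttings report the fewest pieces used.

Let r[k] be the best obtainable value from length k. For each k, try every first piece i and keep the best of price[i] + r[k−i].
r[1] = 5
r[2] = 12
r[3] = 20
r[4] = 25  (first piece 1, then r[3]=20)
r[5] = 35
r[6] = 40  (first piece 1, then r[5]=35)
r[7] = 47  (first piece 2, then r[5]=35)
r[8] = 55  (first piece 3, then r[5]=35)
r[9] = 60  (first piece 1, then r[8]=55)
r[10] = 70  (first piece 5, then r[5]=35)
r[11] = 75  (first piece 1, then r[10]=70)
r[12] = 82  (first piece 2, then r[10]=70)
Maximum revenue is $82.
Now minimize piece count subject to staying optimal: for each k, pieces[k] = 1 + min over i with p[i]+r[k−i]=r[k] of pieces[k−i].
pieces[9] = 3
pieces[10] = 2
pieces[11] = 3
pieces[12] = 3

3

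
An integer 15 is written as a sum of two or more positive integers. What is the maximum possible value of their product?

Let f[k] be the best product for length k (with at least one cut). For each first piece i, the rest contributes max(k−i, f[k−i]).
f[2] = 1*max(1,0) = 1*1 = 1
f[3] = 1*max(2,1) = 1*2 = 2
f[4] = 2*max(2,1) = 2*2 = 4
f[5] = 2*max(3,2) = 2*3 = 6
f[6] = 3*max(3,2) = 3*3 = 9
f[7] = 2*max(5,6) = 2*6 = 12
f[8] = 2*max(6,9) = 2*9 = 18
f[9] = 3*max(6,9) = 3*9 = 27
f[10] = 2*max(8,18) = 2*18 = 36
f[11] = 2*max(9,27) = 2*27 = 54
f[12] = 3*max(9,27) = 3*27 = 81
f[13] = 2*max(11,54) = 2*54 = 108
f[14] = 2*max(12,81) = 2*81 = 162
f[15] = 3*max(12,81) = 3*81 = 243
One optimal split: 3 + 3 + 3 + 3 + 3; product 3*3*3*3*3 = 243.

243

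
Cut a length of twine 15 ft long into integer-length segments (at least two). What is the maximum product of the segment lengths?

243

Define P[k] = max over 1≤i<k of i · max(k−i, P[k−i]); the inner max lets the remainder stay uncut if that's better.
Small cases: P[2]=1, P[3]=2, P[4]=4, P[5]=6, P[6]=9, P[7]=12, P[8]=18, P[9]=27, P[10]=36.
P[11] = max(1×36, 2×27, 3×18, …, 9×2, 10×1) = 54
P[12] = max(1×54, 2×36, 3×27, …, 10×2, 11×1) = 81
P[13] = max(1×81, 2×54, 3×36, …, 11×2, 12×1) = 108
P[14] = max(1×108, 2×81, 3×54, …, 12×2, 13×1) = 162
P[15] = max(1×162, 2×108, 3×81, …, 13×2, 14×1) = 243
One optimal split: 3 + 3 + 3 + 3 + 3; product 3×3×3×3×3 = 243.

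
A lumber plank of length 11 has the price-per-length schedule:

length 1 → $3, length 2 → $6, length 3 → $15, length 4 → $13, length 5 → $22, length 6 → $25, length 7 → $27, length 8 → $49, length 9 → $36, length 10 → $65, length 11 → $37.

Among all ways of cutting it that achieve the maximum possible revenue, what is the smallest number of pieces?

Consider every possible first cut. r[k] is the best of p[i]+r[k−i] over all sellable i≤k.
r[1] = 3
r[2] = max(3+3, 6+0) = 6
r[3] = max(3+6, 6+3, 15+0) = 15
r[4] = max(3+15, 6+6, 15+3, 13+0) = 18
r[5] = max(3+18, 6+15, 15+6, 13+3, 22+0) = 22
r[6] = max(3+22, 6+18, 15+15, 13+6, 22+3, 25+0) = 30
r[7] = max(3+30, 6+22, 15+18, …, 25+3, 27+0) = 33
r[8] = max(3+33, 6+30, 15+22, …, 27+3, 49+0) = 49
r[9] = max(3+49, 6+33, 15+30, …, 49+3, 36+0) = 52
r[10] = max(3+52, 6+49, 15+33, …, 36+3, 65+0) = 65
r[11] = max(3+65, 6+52, 15+49, …, 65+3, 37+0) = 68
Maximum revenue is $68.
Now minimize piece count subject to staying optimal: for each k, pieces[k] = 1 + min over i with p[i]+r[k−i]=r[k] of pieces[k−i].
pieces[8] = 1
pieces[9] = 2
pieces[10] = 1
pieces[11] = 2

2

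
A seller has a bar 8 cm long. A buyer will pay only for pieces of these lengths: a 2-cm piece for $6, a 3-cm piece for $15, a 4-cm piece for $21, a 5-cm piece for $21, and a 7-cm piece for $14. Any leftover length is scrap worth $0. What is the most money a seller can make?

42

Build f[k] bottom-up: f[k] = max over allowed piece i of (p[i] + f[k−i]).
f[1] = 0
f[2] = 6
f[3] = max(6+0, 15+0) = 15
f[4] = max(6+6, 15+0, 21+0) = 21
f[5] = max(6+15, 15+6, 21+0, 21+0) = 21
f[6] = max(6+21, 15+15, 21+6, 21+0) = 30
f[7] = max(6+21, 15+21, 21+15, 21+6, 14+0) = 36
f[8] = max(6+30, 15+21, 21+21, 21+15, 14+0) = 42
One optimal cutting: 4 + 4 → $42.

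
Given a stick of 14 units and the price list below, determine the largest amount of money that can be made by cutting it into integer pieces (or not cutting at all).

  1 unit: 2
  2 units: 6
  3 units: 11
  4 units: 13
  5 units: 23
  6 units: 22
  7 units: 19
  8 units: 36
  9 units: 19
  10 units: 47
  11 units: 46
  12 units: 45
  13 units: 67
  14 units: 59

69

Build r[k] bottom-up: r[k] = max over allowed piece i of (p[i] + r[k−i]).
r[1] = 2
r[2] = max(2+2, 6+0) = 6
r[3] = max(2+6, 6+2, 11+0) = 11
r[4] = max(2+11, 6+6, 11+2, 13+0) = 13
r[5] = max(2+13, 6+11, 11+6, 13+2, 23+0) = 23
r[6] = max(2+23, 6+13, 11+11, 13+6, 23+2, 22+0) = 25
r[7] = max(2+25, 6+23, 11+13, …, 22+2, 19+0) = 29
r[8] = max(2+29, 6+25, 11+23, …, 19+2, 36+0) = 36
r[9] = max(2+36, 6+29, 11+25, …, 36+2, 19+0) = 38
r[10] = max(2+38, 6+36, 11+29, …, 19+2, 47+0) = 47
r[11] = max(2+47, 6+38, 11+36, …, 47+2, 46+0) = 49
r[12] = max(2+49, 6+47, 11+38, …, 46+2, 45+0) = 53
r[13] = max(2+53, 6+49, 11+47, …, 45+2, 67+0) = 67
r[14] = max(2+67, 6+53, 11+49, …, 67+2, 59+0) = 69
One optimal cutting: 13 + 1 → 67 + 2 = 69.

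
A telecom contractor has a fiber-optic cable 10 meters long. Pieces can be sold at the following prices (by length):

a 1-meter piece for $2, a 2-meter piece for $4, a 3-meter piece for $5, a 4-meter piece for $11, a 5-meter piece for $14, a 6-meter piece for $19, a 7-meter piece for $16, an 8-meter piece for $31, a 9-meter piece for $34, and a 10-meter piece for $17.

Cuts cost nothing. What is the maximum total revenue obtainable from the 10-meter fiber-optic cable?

36

Consider every possible first cut. best[k] is the best of p[i]+best[k−i] over all sellable i≤k.
best[1] = 2
best[2] = 4  (first piece 1, then best[1]=2)
best[3] = 6  (first piece 1, then best[2]=4)
best[4] = 11
best[5] = 14
best[6] = 19
best[7] = 21  (first piece 1, then best[6]=19)
best[8] = 31
best[9] = 34
best[10] = 36  (first piece 1, then best[9]=34)
One optimal cutting: 9 + 1 → $34 + $2 = $36.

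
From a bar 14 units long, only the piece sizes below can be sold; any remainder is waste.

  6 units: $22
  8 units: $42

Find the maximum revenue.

64

Build best[k] bottom-up: best[k] = max over allowed piece i of (p[i] + best[k−i]).
best[1] = 0
best[2] = 0
best[3] = 0
best[4] = 0
best[5] = 0
best[6] = 22
best[7] = 22
best[8] = 42
best[9] = 42
best[10] = 42
best[11] = 42
best[12] = 44  (first piece 6, then best[6]=22)
best[13] = 44
best[14] = 64  (first piece 6, then best[8]=42)
One optimal cutting: 8 + 6 → $64.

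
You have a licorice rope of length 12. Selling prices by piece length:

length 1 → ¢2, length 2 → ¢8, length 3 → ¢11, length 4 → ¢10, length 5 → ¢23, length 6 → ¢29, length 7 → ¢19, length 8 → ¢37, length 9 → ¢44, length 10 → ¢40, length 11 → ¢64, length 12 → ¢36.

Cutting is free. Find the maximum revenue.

Let r[k] be the best obtainable value from length k. For each k, try every first piece i and keep the best of price[i] + r[k−i].
r[1] = 2
r[2] = max(2+2, 8+0) = 8
r[3] = max(2+8, 8+2, 11+0) = 11
r[4] = max(2+11, 8+8, 11+2, 10+0) = 16
r[5] = max(2+16, 8+11, 11+8, 10+2, 23+0) = 23
r[6] = max(2+23, 8+16, 11+11, 10+8, 23+2, 29+0) = 29
r[7] = max(2+29, 8+23, 11+16, …, 29+2, 19+0) = 31
r[8] = max(2+31, 8+29, 11+23, …, 19+2, 37+0) = 37
r[9] = max(2+37, 8+31, 11+29, …, 37+2, 44+0) = 44
r[10] = max(2+44, 8+37, 11+31, …, 44+2, 40+0) = 46
r[11] = max(2+46, 8+44, 11+37, …, 40+2, 64+0) = 64
r[12] = max(2+64, 8+46, 11+44, …, 64+2, 36+0) = 66
One optimal cutting: 11 + 1 → ¢64 + ¢2 = ¢66.

66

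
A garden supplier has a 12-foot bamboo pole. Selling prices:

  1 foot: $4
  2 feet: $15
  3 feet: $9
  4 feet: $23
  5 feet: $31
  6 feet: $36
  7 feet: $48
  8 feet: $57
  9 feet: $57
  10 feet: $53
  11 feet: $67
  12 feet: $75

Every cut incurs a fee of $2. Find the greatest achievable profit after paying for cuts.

Let r[k] be the best obtainable value from length k. For each k, try every first piece i and keep the best of price[i] + r[k−i] minus the 2 cut fee when i<k.
r[1] = 4
r[2] = max(4+4-2, 15+0) = 15
r[3] = max(4+15-2, 15+4-2, 9+0) = 17
r[4] = max(4+17-2, 15+15-2, 9+4-2, 23+0) = 28
r[5] = max(4+28-2, 15+17-2, 9+15-2, 23+4-2, 31+0) = 31
r[6] = max(4+31-2, 15+28-2, 9+17-2, 23+15-2, 31+4-2, 36+0) = 41
r[7] = max(4+41-2, 15+31-2, 9+28-2, …, 36+4-2, 48+0) = 48
r[8] = max(4+48-2, 15+41-2, 9+31-2, …, 48+4-2, 57+0) = 57
r[9] = max(4+57-2, 15+48-2, 9+41-2, …, 57+4-2, 57+0) = 61
r[10] = max(4+61-2, 15+57-2, 9+48-2, …, 57+4-2, 53+0) = 70
r[11] = max(4+70-2, 15+61-2, 9+57-2, …, 53+4-2, 67+0) = 74
r[12] = max(4+74-2, 15+70-2, 9+61-2, …, 67+4-2, 75+0) = 83
One optimal plan: pieces 8 + 2 + 2 (2 cuts) → $87 − $4 = $83.

83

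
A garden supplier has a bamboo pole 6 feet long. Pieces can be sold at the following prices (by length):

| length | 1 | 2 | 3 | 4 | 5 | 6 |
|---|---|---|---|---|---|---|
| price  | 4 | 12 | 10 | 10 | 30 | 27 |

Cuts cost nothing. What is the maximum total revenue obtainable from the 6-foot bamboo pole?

36

Let r[k] be the best obtainable value from length k. For each k, try every first piece i and keep the best of price[i] + r[k−i].
r[1] = 4
r[2] = max(4+4, 12+0) = 12
r[3] = max(4+12, 12+4, 10+0) = 16
r[4] = max(4+16, 12+12, 10+4, 10+0) = 24
r[5] = max(4+24, 12+16, 10+12, 10+4, 30+0) = 30
r[6] = max(4+30, 12+24, 10+16, 10+12, 30+4, 27+0) = 36
One optimal cutting: 2 + 2 + 2 → $12 + $12 + $12 = $36.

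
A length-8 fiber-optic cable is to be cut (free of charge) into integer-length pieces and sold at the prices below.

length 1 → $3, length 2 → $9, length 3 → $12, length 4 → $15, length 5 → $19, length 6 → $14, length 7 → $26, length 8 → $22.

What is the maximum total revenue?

Let best[k] be the best obtainable value from length k. For each k, try every first piece i and keep the best of price[i] + best[k−i].
best[1] = 3
best[2] = 9
best[3] = 12  (first piece 1, then best[2]=9)
best[4] = 18  (first piece 2, then best[2]=9)
best[5] = 21  (first piece 1, then best[4]=18)
best[6] = 27  (first piece 2, then best[4]=18)
best[7] = 30  (first piece 1, then best[6]=27)
best[8] = 36  (first piece 2, then best[6]=27)
One optimal cutting: 2 + 2 + 2 + 2 → $9 + $9 + $9 + $9 = $36.

36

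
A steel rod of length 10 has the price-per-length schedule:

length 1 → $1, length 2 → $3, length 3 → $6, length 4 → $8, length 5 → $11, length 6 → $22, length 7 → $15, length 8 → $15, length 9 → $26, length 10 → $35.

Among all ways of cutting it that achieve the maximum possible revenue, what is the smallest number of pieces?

Build r[k] bottom-up: r[k] = max over allowed piece i of (p[i] + r[k−i]).
r[1] = 1
r[2] = 3
r[3] = 6
r[4] = 8
r[5] = 11
r[6] = 22
r[7] = 23  (first piece 1, then r[6]=22)
r[8] = 25  (first piece 2, then r[6]=22)
r[9] = 28  (first piece 3, then r[6]=22)
r[10] = 35
Maximum revenue is $35.
Now minimize piece count subject to staying optimal: for each k, pieces[k] = 1 + min over i with p[i]+r[k−i]=r[k] of pieces[k−i].
pieces[7] = 2
pieces[8] = 2
pieces[9] = 2
pieces[10] = 1

1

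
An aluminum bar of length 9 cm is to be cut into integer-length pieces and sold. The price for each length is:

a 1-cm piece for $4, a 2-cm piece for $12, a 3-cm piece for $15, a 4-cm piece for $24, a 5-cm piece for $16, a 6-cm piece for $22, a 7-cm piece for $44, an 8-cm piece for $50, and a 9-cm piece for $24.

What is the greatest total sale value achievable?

56

Let r[k] be the best obtainable value from length k. For each k, try every first piece i and keep the best of price[i] + r[k−i].
r[1] = 4
r[2] = 12
r[3] = 16  (first piece 1, then r[2]=12)
r[4] = 24  (first piece 2, then r[2]=12)
r[5] = 28  (first piece 1, then r[4]=24)
r[6] = 36  (first piece 2, then r[4]=24)
r[7] = 44
r[8] = 50
r[9] = 56  (first piece 2, then r[7]=44)
One optimal cutting: 7 + 2 → $44 + $12 = $56.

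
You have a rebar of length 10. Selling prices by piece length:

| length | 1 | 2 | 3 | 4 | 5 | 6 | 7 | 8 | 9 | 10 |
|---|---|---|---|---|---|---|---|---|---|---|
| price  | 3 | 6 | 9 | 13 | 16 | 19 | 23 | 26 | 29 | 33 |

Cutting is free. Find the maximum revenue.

33

Build best[k] bottom-up: best[k] = max over allowed piece i of (p[i] + best[k−i]).
best[1] = 3
best[2] = 6  (first piece 1, then best[1]=3)
best[3] = 9  (first piece 1, then best[2]=6)
best[4] = 13
best[5] = 16  (first piece 1, then best[4]=13)
best[6] = 19  (first piece 1, then best[5]=16)
best[7] = 23
best[8] = 26  (first piece 1, then best[7]=23)
best[9] = 29  (first piece 1, then best[8]=26)
best[10] = 33
Best is to sell the whole 10-meter piece uncut for ₹33.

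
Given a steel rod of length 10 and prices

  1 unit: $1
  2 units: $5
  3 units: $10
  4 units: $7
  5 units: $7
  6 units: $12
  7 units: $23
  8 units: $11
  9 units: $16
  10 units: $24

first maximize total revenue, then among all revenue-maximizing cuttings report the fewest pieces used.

2

Build r[k] bottom-up: r[k] = max over allowed piece i of (p[i] + r[k−i]).
r[1] = 1
r[2] = max(1+1, 5+0) = 5
r[3] = max(1+5, 5+1, 10+0) = 10
r[4] = max(1+10, 5+5, 10+1, 7+0) = 11
r[5] = max(1+11, 5+10, 10+5, 7+1, 7+0) = 15
r[6] = max(1+15, 5+11, 10+10, 7+5, 7+1, 12+0) = 20
r[7] = max(1+20, 5+15, 10+11, …, 12+1, 23+0) = 23
r[8] = max(1+23, 5+20, 10+15, …, 23+1, 11+0) = 25
r[9] = max(1+25, 5+23, 10+20, …, 11+1, 16+0) = 30
r[10] = max(1+30, 5+25, 10+23, …, 16+1, 24+0) = 33
Maximum revenue is $33.
Now minimize piece count subject to staying optimal: for each k, pieces[k] = 1 + min over i with p[i]+r[k−i]=r[k] of pieces[k−i].
pieces[7] = 1
pieces[8] = 3
pieces[9] = 3
pieces[10] = 2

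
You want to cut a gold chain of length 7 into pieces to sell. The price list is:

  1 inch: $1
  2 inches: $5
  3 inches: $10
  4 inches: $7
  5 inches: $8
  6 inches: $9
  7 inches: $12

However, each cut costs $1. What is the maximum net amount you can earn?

19

Build net[k] bottom-up: net[k] = max over allowed piece i of (p[i] + net[k−i]) − 1 per cut.
net[1] = 1
net[2] = max(1+1-1, 5+0) = 5
net[3] = max(1+5-1, 5+1-1, 10+0) = 10
net[4] = max(1+10-1, 5+5-1, 10+1-1, 7+0) = 10
net[5] = max(1+10-1, 5+10-1, 10+5-1, 7+1-1, 8+0) = 14
net[6] = max(1+14-1, 5+10-1, 10+10-1, 7+5-1, 8+1-1, 9+0) = 19
net[7] = max(1+19-1, 5+14-1, 10+10-1, …, 9+1-1, 12+0) = 19
One optimal plan: pieces 3 + 3 + 1 (2 cuts) → $21 − $2 = $19.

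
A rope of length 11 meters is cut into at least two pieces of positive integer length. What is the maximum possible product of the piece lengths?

54

Let m[k] be the best product for length k (with at least one cut). For each first piece i, the rest contributes max(k−i, m[k−i]).
Small cases: m[2]=1, m[3]=2, m[4]=4.
m[5] = 2·max(3,2) = 2·3 = 6
m[6] = 3·max(3,2) = 3·3 = 9
m[7] = 2·max(5,6) = 2·6 = 12
m[8] = 2·max(6,9) = 2·9 = 18
m[9] = 3·max(6,9) = 3·9 = 27
m[10] = 2·max(8,18) = 2·18 = 36
m[11] = 2·max(9,27) = 2·27 = 54
One optimal split: 3 + 3 + 3 + 2; product 3·3·3·2 = 54.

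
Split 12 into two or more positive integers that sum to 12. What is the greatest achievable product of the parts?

Fill P[k] for k=2..12: at each k try every first piece i and multiply by the better of (k−i) uncut or P[k−i].
P[2] = 1*max(1,0) = 1*1 = 1
P[3] = 1*max(2,1) = 1*2 = 2
P[4] = 2*max(2,1) = 2*2 = 4
P[5] = 2*max(3,2) = 2*3 = 6
P[6] = 3*max(3,2) = 3*3 = 9
P[7] = 2*max(5,6) = 2*6 = 12
P[8] = 2*max(6,9) = 2*9 = 18
P[9] = 3*max(6,9) = 3*9 = 27
P[10] = 2*max(8,18) = 2*18 = 36
P[11] = 2*max(9,27) = 2*27 = 54
P[12] = 3*max(9,27) = 3*27 = 81
One optimal split: 3 + 3 + 3 + 3; product 3*3*3*3 = 81.

81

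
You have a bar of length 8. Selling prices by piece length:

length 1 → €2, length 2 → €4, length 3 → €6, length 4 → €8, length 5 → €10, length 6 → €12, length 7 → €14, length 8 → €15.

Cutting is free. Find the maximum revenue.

Let R[k] be the best obtainable value from length k. For each k, try every first piece i and keep the best of price[i] + R[k−i].
R[1] = 2
R[2] = 4  (first piece 1, then R[1]=2)
R[3] = 6  (first piece 1, then R[2]=4)
R[4] = 8  (first piece 1, then R[3]=6)
R[5] = 10  (first piece 1, then R[4]=8)
R[6] = 12  (first piece 1, then R[5]=10)
R[7] = 14  (first piece 1, then R[6]=12)
R[8] = 16  (first piece 1, then R[7]=14)
One optimal cutting: 1 + 1 + 1 + 1 + 1 + 1 + 1 + 1 → €2 + €2 + €2 + €2 + €2 + €2 + €2 + €2 = €16.

16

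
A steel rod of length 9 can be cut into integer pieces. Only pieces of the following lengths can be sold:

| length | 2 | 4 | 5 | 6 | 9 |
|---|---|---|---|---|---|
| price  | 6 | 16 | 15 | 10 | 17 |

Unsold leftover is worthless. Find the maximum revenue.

32

Build f[k] bottom-up: f[k] = max over allowed piece i of (p[i] + f[k−i]).
f[1] = 0
f[2] = 6
f[3] = 6
f[4] = max(6+6, 16+0) = 16
f[5] = max(6+6, 16+0, 15+0) = 16
f[6] = max(6+16, 16+6, 15+0, 10+0) = 22
f[7] = max(6+16, 16+6, 15+6, 10+0) = 22
f[8] = max(6+22, 16+16, 15+6, 10+6) = 32
f[9] = max(6+22, 16+16, 15+16, 10+6, 17+0) = 32
One optimal cutting: pieces 4 + 4 with 1 unit of scrap → $32.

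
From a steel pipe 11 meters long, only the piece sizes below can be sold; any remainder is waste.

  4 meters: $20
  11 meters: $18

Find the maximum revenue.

40

Build best[k] bottom-up: best[k] = max over allowed piece i of (p[i] + best[k−i]).
best[1] = 0
best[2] = 0
best[3] = 0
best[4] = 20
best[5] = 20
best[6] = 20
best[7] = 20
best[8] = 40  (first piece 4, then best[4]=20)
best[9] = 40
best[10] = 40
best[11] = 40
One optimal cutting: pieces 4 + 4 with 3 meters of scrap → $40.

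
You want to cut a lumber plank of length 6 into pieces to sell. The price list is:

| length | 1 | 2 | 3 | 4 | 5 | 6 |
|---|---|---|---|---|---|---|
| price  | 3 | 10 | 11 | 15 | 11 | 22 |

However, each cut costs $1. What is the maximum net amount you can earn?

28

Build net[k] bottom-up: net[k] = max over allowed piece i of (p[i] + net[k−i]) − 1 per cut.
net[1] = 3
net[2] = max(3+3-1, 10+0) = 10
net[3] = max(3+10-1, 10+3-1, 11+0) = 12
net[4] = max(3+12-1, 10+10-1, 11+3-1, 15+0) = 19
net[5] = max(3+19-1, 10+12-1, 11+10-1, 15+3-1, 11+0) = 21
net[6] = max(3+21-1, 10+19-1, 11+12-1, 15+10-1, 11+3-1, 22+0) = 28
One optimal plan: pieces 2 + 2 + 2 (2 cuts) → $30 − $2 = $28.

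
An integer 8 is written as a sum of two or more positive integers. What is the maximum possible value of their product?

18

Fill f[k] for k=2..8: at each k try every first piece i and multiply by the better of (k−i) uncut or f[k−i].
f[2] = 1*max(1,0) = 1*1 = 1
f[3] = max(1*2, 2*1) = 2
f[4] = max(1*3, 2*2, 3*1) = 4
f[5] = max(1*4, 2*3, 3*2, 4*1) = 6
f[6] = max(1*6, 2*4, 3*3, 4*2, 5*1) = 9
f[7] = max(1*9, 2*6, 3*4, 4*3, 5*2, 6*1) = 12
f[8] = max(1*12, 2*9, 3*6, …, 6*2, 7*1) = 18
One optimal split: 3 + 3 + 2; product 3*3*2 = 18.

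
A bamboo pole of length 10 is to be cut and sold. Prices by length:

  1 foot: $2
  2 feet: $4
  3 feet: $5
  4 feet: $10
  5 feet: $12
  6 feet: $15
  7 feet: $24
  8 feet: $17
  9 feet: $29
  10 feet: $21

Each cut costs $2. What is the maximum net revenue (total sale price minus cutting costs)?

29

Consider every possible first cut. r[k] is the best of p[i]+r[k−i] over all sellable i≤k, charging 2 whenever i<k.
r[1] = 2
r[2] = max(2+2-2, 4+0) = 4
r[3] = max(2+4-2, 4+2-2, 5+0) = 5
r[4] = max(2+5-2, 4+4-2, 5+2-2, 10+0) = 10
r[5] = max(2+10-2, 4+5-2, 5+4-2, 10+2-2, 12+0) = 12
r[6] = max(2+12-2, 4+10-2, 5+5-2, 10+4-2, 12+2-2, 15+0) = 15
r[7] = max(2+15-2, 4+12-2, 5+10-2, …, 15+2-2, 24+0) = 24
r[8] = max(2+24-2, 4+15-2, 5+12-2, …, 24+2-2, 17+0) = 24
r[9] = max(2+24-2, 4+24-2, 5+15-2, …, 17+2-2, 29+0) = 29
r[10] = max(2+29-2, 4+24-2, 5+24-2, …, 29+2-2, 21+0) = 29
One optimal plan: pieces 9 + 1 (1 cut) → $31 − $2 = $29.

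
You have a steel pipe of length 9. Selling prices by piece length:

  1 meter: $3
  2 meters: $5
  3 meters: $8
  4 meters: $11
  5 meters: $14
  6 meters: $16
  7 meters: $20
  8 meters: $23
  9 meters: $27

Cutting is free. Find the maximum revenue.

Build best[k] bottom-up: best[k] = max over allowed piece i of (p[i] + best[k−i]).
best[1] = 3
best[2] = max(3+3, 5+0) = 6
best[3] = max(3+6, 5+3, 8+0) = 9
best[4] = max(3+9, 5+6, 8+3, 11+0) = 12
best[5] = max(3+12, 5+9, 8+6, 11+3, 14+0) = 15
best[6] = max(3+15, 5+12, 8+9, 11+6, 14+3, 16+0) = 18
best[7] = max(3+18, 5+15, 8+12, …, 16+3, 20+0) = 21
best[8] = max(3+21, 5+18, 8+15, …, 20+3, 23+0) = 24
best[9] = max(3+24, 5+21, 8+18, …, 23+3, 27+0) = 27
One optimal cutting: 1 + 1 + 1 + 1 + 1 + 1 + 1 + 1 + 1 → $3 + $3 + $3 + $3 + $3 + $3 + $3 + $3 + $3 = $27.

27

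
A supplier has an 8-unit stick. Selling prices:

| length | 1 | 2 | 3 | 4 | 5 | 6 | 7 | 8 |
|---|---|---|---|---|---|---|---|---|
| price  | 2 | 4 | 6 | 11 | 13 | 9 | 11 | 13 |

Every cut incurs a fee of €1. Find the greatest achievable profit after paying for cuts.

21

Build v[k] bottom-up: v[k] = max over allowed piece i of (p[i] + v[k−i]) − 1 per cut.
v[1] = 2
v[2] = max(2+2-1, 4+0) = 4
v[3] = max(2+4-1, 4+2-1, 6+0) = 6
v[4] = max(2+6-1, 4+4-1, 6+2-1, 11+0) = 11
v[5] = max(2+11-1, 4+6-1, 6+4-1, 11+2-1, 13+0) = 13
v[6] = max(2+13-1, 4+11-1, 6+6-1, 11+4-1, 13+2-1, 9+0) = 14
v[7] = max(2+14-1, 4+13-1, 6+11-1, …, 9+2-1, 11+0) = 16
v[8] = max(2+16-1, 4+14-1, 6+13-1, …, 11+2-1, 13+0) = 21
One optimal plan: pieces 4 + 4 (1 cut) → €22 − €1 = €21.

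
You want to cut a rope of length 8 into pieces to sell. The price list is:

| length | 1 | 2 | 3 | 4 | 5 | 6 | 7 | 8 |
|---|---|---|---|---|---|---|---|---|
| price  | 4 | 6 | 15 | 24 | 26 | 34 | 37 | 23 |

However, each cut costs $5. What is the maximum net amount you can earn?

Let r[k] be the best obtainable value from length k. For each k, try every first piece i and keep the best of price[i] + r[k−i] minus the 5 cut fee when i<k.
r[1] = 4
r[2] = 6
r[3] = 15
r[4] = 24
r[5] = 26
r[6] = 34
r[7] = 37
r[8] = 43  (first piece 4, then r[4]=24)
One optimal plan: pieces 4 + 4 (1 cut) → $48 − $5 = $43.

43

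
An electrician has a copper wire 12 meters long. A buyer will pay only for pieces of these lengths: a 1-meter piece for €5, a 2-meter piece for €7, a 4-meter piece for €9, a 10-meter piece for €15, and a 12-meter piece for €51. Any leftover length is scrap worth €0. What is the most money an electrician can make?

Consider every possible first cut. f[k] is the best of p[i]+f[k−i] over all sellable i≤k.
f[1] = 5
f[2] = 10  (first piece 1, then f[1]=5)
f[3] = 15  (first piece 1, then f[2]=10)
f[4] = 20  (first piece 1, then f[3]=15)
f[5] = 25  (first piece 1, then f[4]=20)
f[6] = 30  (first piece 1, then f[5]=25)
f[7] = 35  (first piece 1, then f[6]=30)
f[8] = 40  (first piece 1, then f[7]=35)
f[9] = 45  (first piece 1, then f[8]=40)
f[10] = 50  (first piece 1, then f[9]=45)
f[11] = 55  (first piece 1, then f[10]=50)
f[12] = 60  (first piece 1, then f[11]=55)
One optimal cutting: 1 + 1 + 1 + 1 + 1 + 1 + 1 + 1 + 1 + 1 + 1 + 1 → €60.

60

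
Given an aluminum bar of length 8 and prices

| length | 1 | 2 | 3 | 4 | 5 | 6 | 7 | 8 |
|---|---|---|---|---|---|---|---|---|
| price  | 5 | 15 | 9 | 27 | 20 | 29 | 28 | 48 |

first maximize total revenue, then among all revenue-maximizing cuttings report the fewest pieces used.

4

Build r[k] bottom-up: r[k] = max over allowed piece i of (p[i] + r[k−i]).
r[1] = 5
r[2] = max(5+5, 15+0) = 15
r[3] = max(5+15, 15+5, 9+0) = 20
r[4] = max(5+20, 15+15, 9+5, 27+0) = 30
r[5] = max(5+30, 15+20, 9+15, 27+5, 20+0) = 35
r[6] = max(5+35, 15+30, 9+20, 27+15, 20+5, 29+0) = 45
r[7] = max(5+45, 15+35, 9+30, …, 29+5, 28+0) = 50
r[8] = max(5+50, 15+45, 9+35, …, 28+5, 48+0) = 60
Maximum revenue is $60.
Now minimize piece count subject to staying optimal: for each k, pieces[k] = 1 + min over i with p[i]+r[k−i]=r[k] of pieces[k−i].
pieces[5] = 3
pieces[6] = 3
pieces[7] = 4
pieces[8] = 4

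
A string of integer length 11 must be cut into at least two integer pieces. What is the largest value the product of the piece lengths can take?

Let m[k] be the best product for length k (with at least one cut). For each first piece i, the rest contributes max(k−i, m[k−i]).
m[2] = 1×max(1,0) = 1×1 = 1
m[3] = 1×max(2,1) = 1×2 = 2
m[4] = 2×max(2,1) = 2×2 = 4
m[5] = 2×max(3,2) = 2×3 = 6
m[6] = 3×max(3,2) = 3×3 = 9
m[7] = 2×max(5,6) = 2×6 = 12
m[8] = 2×max(6,9) = 2×9 = 18
m[9] = 3×max(6,9) = 3×9 = 27
m[10] = 2×max(8,18) = 2×18 = 36
m[11] = 2×max(9,27) = 2×27 = 54
One optimal split: 3 + 3 + 3 + 2; product 3×3×3×2 = 54.

54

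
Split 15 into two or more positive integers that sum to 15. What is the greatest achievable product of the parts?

243

Fill f[k] for k=2..15: at each k try every first piece i and multiply by the better of (k−i) uncut or f[k−i].
f[2] = 1×max(1,0) = 1×1 = 1
f[3] = 1×max(2,1) = 1×2 = 2
f[4] = 2×max(2,1) = 2×2 = 4
f[5] = 2×max(3,2) = 2×3 = 6
f[6] = 3×max(3,2) = 3×3 = 9
f[7] = 2×max(5,6) = 2×6 = 12
f[8] = 2×max(6,9) = 2×9 = 18
f[9] = 3×max(6,9) = 3×9 = 27
f[10] = 2×max(8,18) = 2×18 = 36
f[11] = 2×max(9,27) = 2×27 = 54
f[12] = 3×max(9,27) = 3×27 = 81
f[13] = 2×max(11,54) = 2×54 = 108
f[14] = 2×max(12,81) = 2×81 = 162
f[15] = 3×max(12,81) = 3×81 = 243
One optimal split: 3 + 3 + 3 + 3 + 3; product 3×3×3×3×3 = 243.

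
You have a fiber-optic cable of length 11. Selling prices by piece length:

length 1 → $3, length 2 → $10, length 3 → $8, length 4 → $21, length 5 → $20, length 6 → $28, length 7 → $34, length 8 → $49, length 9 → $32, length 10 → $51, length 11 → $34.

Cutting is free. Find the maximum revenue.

Consider every possible first cut. r[k] is the best of p[i]+r[k−i] over all sellable i≤k.
r[1] = 3
r[2] = 10
r[3] = 13  (first piece 1, then r[2]=10)
r[4] = 21
r[5] = 24  (first piece 1, then r[4]=21)
r[6] = 31  (first piece 2, then r[4]=21)
r[7] = 34  (first piece 1, then r[6]=31)
r[8] = 49
r[9] = 52  (first piece 1, then r[8]=49)
r[10] = 59  (first piece 2, then r[8]=49)
r[11] = 62  (first piece 1, then r[10]=59)
One optimal cutting: 8 + 2 + 1 → $49 + $10 + $3 = $62.

62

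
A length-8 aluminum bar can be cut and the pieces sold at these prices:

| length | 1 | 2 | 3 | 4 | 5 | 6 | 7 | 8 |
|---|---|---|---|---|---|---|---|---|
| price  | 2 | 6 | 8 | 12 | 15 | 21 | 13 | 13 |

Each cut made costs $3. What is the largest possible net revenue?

24

Consider every possible first cut. net[k] is the best of p[i]+net[k−i] over all sellable i≤k, charging 3 whenever i<k.
net[1] = 2
net[2] = 6
net[3] = 8
net[4] = 12
net[5] = 15
net[6] = 21
net[7] = 20  (first piece 1, then net[6]=21)
net[8] = 24  (first piece 2, then net[6]=21)
One optimal plan: pieces 6 + 2 (1 cut) → $27 − $3 = $24.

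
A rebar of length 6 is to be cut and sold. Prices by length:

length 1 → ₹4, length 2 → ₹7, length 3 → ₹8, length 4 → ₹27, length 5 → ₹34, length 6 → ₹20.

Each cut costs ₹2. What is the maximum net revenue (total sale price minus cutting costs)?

36

Build v[k] bottom-up: v[k] = max over allowed piece i of (p[i] + v[k−i]) − 2 per cut.
v[1] = 4
v[2] = 7
v[3] = 9  (first piece 1, then v[2]=7)
v[4] = 27
v[5] = 34
v[6] = 36  (first piece 1, then v[5]=34)
One optimal plan: pieces 5 + 1 (1 cut) → ₹38 − ₹2 = ₹36.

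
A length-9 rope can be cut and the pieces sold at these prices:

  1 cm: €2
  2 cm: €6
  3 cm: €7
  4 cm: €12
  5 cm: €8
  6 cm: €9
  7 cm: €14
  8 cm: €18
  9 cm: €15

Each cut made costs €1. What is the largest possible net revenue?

24

Let net[k] be the best obtainable value from length k. For each k, try every first piece i and keep the best of price[i] + net[k−i] minus the 1 cut fee when i<k.
net[1] = 2
net[2] = 6
net[3] = 7  (first piece 1, then net[2]=6)
net[4] = 12
net[5] = 13  (first piece 1, then net[4]=12)
net[6] = 17  (first piece 2, then net[4]=12)
net[7] = 18  (first piece 1, then net[6]=17)
net[8] = 23  (first piece 4, then net[4]=12)
net[9] = 24  (first piece 1, then net[8]=23)
One optimal plan: pieces 4 + 4 + 1 (2 cuts) → €26 − €2 = €24.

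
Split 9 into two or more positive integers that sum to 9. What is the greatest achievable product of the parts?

27

Define g[k] = max over 1≤i<k of i · max(k−i, g[k−i]); the inner max lets the remainder stay uncut if that's better.
Small cases: g[2]=1.
g[3] = 1·max(2,1) = 1·2 = 2
g[4] = 2·max(2,1) = 2·2 = 4
g[5] = 2·max(3,2) = 2·3 = 6
g[6] = 3·max(3,2) = 3·3 = 9
g[7] = 2·max(5,6) = 2·6 = 12
g[8] = 2·max(6,9) = 2·9 = 18
g[9] = 3·max(6,9) = 3·9 = 27
One optimal split: 3 + 3 + 3; product 3·3·3 = 27.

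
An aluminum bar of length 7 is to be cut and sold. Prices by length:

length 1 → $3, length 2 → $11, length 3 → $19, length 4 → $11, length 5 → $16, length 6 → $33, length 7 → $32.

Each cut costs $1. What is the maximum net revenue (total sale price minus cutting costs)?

Consider every possible first cut. r[k] is the best of p[i]+r[k−i] over all sellable i≤k, charging 1 whenever i<k.
r[1] = 3
r[2] = max(3+3-1, 11+0) = 11
r[3] = max(3+11-1, 11+3-1, 19+0) = 19
r[4] = max(3+19-1, 11+11-1, 19+3-1, 11+0) = 21
r[5] = max(3+21-1, 11+19-1, 19+11-1, 11+3-1, 16+0) = 29
r[6] = max(3+29-1, 11+21-1, 19+19-1, 11+11-1, 16+3-1, 33+0) = 37
r[7] = max(3+37-1, 11+29-1, 19+21-1, …, 33+3-1, 32+0) = 39
One optimal plan: pieces 3 + 3 + 1 (2 cuts) → $41 − $2 = $39.

39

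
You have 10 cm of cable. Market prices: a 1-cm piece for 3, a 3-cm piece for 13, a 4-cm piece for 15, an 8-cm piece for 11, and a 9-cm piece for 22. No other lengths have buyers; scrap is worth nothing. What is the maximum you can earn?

42

Let best[k] be the best obtainable value from length k. For each k, try every first piece i and keep the best of price[i] + best[k−i].
best[1] = 3
best[2] = 6  (first piece 1, then best[1]=3)
best[3] = max(3+6, 13+0) = 13
best[4] = max(3+13, 13+3, 15+0) = 16
best[5] = max(3+16, 13+6, 15+3) = 19
best[6] = max(3+19, 13+13, 15+6) = 26
best[7] = max(3+26, 13+16, 15+13) = 29
best[8] = max(3+29, 13+19, 15+16, 11+0) = 32
best[9] = max(3+32, 13+26, 15+19, 11+3, 22+0) = 39
best[10] = max(3+39, 13+29, 15+26, 11+6, 22+3) = 42
One optimal cutting: 3 + 3 + 3 + 1 → 42.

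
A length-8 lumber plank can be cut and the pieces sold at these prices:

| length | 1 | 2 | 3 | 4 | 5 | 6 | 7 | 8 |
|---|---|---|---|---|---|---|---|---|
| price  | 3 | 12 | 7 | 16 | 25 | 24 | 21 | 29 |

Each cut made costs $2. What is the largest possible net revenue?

Build v[k] bottom-up: v[k] = max over allowed piece i of (p[i] + v[k−i]) − 2 per cut.
v[1] = 3
v[2] = 12
v[3] = 13  (first piece 1, then v[2]=12)
v[4] = 22  (first piece 2, then v[2]=12)
v[5] = 25
v[6] = 32  (first piece 2, then v[4]=22)
v[7] = 35  (first piece 2, then v[5]=25)
v[8] = 42  (first piece 2, then v[6]=32)
One optimal plan: pieces 2 + 2 + 2 + 2 (3 cuts) → $48 − $6 = $42.

42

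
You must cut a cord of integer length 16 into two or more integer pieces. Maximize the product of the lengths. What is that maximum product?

324

Define P[k] = max over 1≤i<k of i · max(k−i, P[k−i]); the inner max lets the remainder stay uncut if that's better.
P[2] = 1·max(1,0) = 1·1 = 1
P[3] = 1·max(2,1) = 1·2 = 2
P[4] = 2·max(2,1) = 2·2 = 4
P[5] = 2·max(3,2) = 2·3 = 6
P[6] = 3·max(3,2) = 3·3 = 9
P[7] = 2·max(5,6) = 2·6 = 12
P[8] = 2·max(6,9) = 2·9 = 18
P[9] = 3·max(6,9) = 3·9 = 27
P[10] = 2·max(8,18) = 2·18 = 36
P[11] = 2·max(9,27) = 2·27 = 54
P[12] = 3·max(9,27) = 3·27 = 81
P[13] = 2·max(11,54) = 2·54 = 108
P[14] = 2·max(12,81) = 2·81 = 162
P[15] = 3·max(12,81) = 3·81 = 243
P[16] = 2·max(14,162) = 2·162 = 324
One optimal split: 3 + 3 + 3 + 3 + 2 + 2; product 3·3·3·3·2·2 = 324.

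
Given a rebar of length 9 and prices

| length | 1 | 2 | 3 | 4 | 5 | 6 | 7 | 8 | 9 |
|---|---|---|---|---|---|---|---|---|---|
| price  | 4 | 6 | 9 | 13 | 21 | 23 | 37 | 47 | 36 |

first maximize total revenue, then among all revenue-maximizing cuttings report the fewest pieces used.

Let r[k] be the best obtainable value from length k. For each k, try every first piece i and keep the best of price[i] + r[k−i].
r[1] = 4
r[2] = 8  (first piece 1, then r[1]=4)
r[3] = 12  (first piece 1, then r[2]=8)
r[4] = 16  (first piece 1, then r[3]=12)
r[5] = 21
r[6] = 25  (first piece 1, then r[5]=21)
r[7] = 37
r[8] = 47
r[9] = 51  (first piece 1, then r[8]=47)
Maximum revenue is ₹51.
Now minimize piece count subject to staying optimal: for each k, pieces[k] = 1 + min over i with p[i]+r[k−i]=r[k] of pieces[k−i].
pieces[6] = 2
pieces[7] = 1
pieces[8] = 1
pieces[9] = 2

2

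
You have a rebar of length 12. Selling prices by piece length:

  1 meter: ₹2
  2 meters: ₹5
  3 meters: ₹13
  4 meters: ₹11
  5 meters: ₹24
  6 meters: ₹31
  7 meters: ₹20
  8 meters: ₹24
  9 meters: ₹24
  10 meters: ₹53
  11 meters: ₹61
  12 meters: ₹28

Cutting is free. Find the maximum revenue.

63

Let R[k] be the best obtainable value from length k. For each k, try every first piece i and keep the best of price[i] + R[k−i].
R[1] = 2
R[2] = max(2+2, 5+0) = 5
R[3] = max(2+5, 5+2, 13+0) = 13
R[4] = max(2+13, 5+5, 13+2, 11+0) = 15
R[5] = max(2+15, 5+13, 13+5, 11+2, 24+0) = 24
R[6] = max(2+24, 5+15, 13+13, 11+5, 24+2, 31+0) = 31
R[7] = max(2+31, 5+24, 13+15, …, 31+2, 20+0) = 33
R[8] = max(2+33, 5+31, 13+24, …, 20+2, 24+0) = 37
R[9] = max(2+37, 5+33, 13+31, …, 24+2, 24+0) = 44
R[10] = max(2+44, 5+37, 13+33, …, 24+2, 53+0) = 53
R[11] = max(2+53, 5+44, 13+37, …, 53+2, 61+0) = 61
R[12] = max(2+61, 5+53, 13+44, …, 61+2, 28+0) = 63
One optimal cutting: 11 + 1 → ₹61 + ₹2 = ₹63.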